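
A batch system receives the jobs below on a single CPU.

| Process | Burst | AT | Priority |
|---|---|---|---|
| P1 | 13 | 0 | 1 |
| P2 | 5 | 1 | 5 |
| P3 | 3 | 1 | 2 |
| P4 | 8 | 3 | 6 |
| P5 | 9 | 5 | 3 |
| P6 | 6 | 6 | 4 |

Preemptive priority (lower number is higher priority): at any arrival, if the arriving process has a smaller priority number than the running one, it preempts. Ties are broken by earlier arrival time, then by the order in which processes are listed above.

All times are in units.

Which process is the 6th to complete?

Schedule: | P1 0-13 | P3 13-16 | P5 16-25 | P6 25-31 | P2 31-36 | P4 36-44 |
Completion: P1=13  P2=36  P3=16  P4=44  P5=25  P6=31
Turnaround (C−A): P1=13  P2=35  P3=15  P4=41  P5=20  P6=25
Finish order: P1 → P3 → P5 → P6 → P2 → P4

P4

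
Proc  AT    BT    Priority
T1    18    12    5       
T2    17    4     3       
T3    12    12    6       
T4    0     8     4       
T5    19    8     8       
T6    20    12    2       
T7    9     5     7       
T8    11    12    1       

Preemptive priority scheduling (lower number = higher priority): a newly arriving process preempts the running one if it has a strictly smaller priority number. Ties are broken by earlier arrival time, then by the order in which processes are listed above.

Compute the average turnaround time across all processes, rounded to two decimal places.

Timeline: | T4 0-8 | idle 8-9 | T7 9-11 | T8 11-23 | T6 23-35 | T2 35-39 | T1 39-51 | T3 51-63 | T7 63-66 | T5 66-74 |
Completion: T1=51  T2=39  T3=63  T4=8  T5=74  T6=35  T7=66  T8=23
Turnaround times: T1=33, T2=22, T3=51, T4=8, T5=55, T6=15, T7=57, T8=12
Average turnaround = (33+22+51+8+55+15+57+12) / 8 = 253/8 = 31.63

31.63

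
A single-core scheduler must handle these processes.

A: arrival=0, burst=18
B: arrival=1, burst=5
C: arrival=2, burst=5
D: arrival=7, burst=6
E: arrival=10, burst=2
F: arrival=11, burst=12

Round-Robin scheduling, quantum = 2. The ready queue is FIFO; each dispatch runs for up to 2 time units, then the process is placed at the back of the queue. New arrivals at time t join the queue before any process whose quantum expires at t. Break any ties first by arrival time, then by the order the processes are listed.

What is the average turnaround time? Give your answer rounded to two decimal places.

Schedule: | A 0-2 | B 2-4 | C 4-6 | A 6-8 | B 8-10 | C 10-12 | D 12-14 | A 14-16 | E 16-18 | B 18-19 | F 19-21 | C 21-22 | D 22-24 | A 24-26 | F 26-28 | D 28-30 | A 30-32 | F 32-34 | A 34-36 | F 36-38 | A 38-40 | F 40-42 | A 42-44 | F 44-46 | A 46-48 |
Completion: A=48  B=19  C=22  D=30  E=18  F=46
Turnaround (C−A): A=48  B=18  C=20  D=23  E=8  F=35
Turnaround times: A=48, B=18, C=20, D=23, E=8, F=35
Average turnaround = (48+18+20+23+8+35) / 6 = 152/6 = 25.33

25.33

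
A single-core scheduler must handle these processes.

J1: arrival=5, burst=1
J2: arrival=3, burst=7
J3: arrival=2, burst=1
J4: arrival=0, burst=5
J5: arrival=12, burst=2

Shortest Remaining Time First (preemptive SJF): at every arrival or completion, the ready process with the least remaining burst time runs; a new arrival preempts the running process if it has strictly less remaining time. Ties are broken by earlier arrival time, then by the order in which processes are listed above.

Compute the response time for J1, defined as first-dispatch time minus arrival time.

Schedule: | J4 0-2 | J3 2-3 | J4 3-6 | J1 6-7 | J2 7-14 | J5 14-16 |
Completion: J1=7  J2=14  J3=3  J4=6  J5=16
Response(J1) = first start − arrival = 6 − 5 = 1

1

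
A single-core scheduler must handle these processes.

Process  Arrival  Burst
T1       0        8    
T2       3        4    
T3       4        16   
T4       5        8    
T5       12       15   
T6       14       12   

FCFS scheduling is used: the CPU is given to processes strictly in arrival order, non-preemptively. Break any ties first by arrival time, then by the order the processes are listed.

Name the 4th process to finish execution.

T4

Timeline: | T1 0-8 | T2 8-12 | T3 12-28 | T4 28-36 | T5 36-51 | T6 51-63 |
Completion: T1=8  T2=12  T3=28  T4=36  T5=51  T6=63
Finish order: T1 → T2 → T3 → T4 → T5 → T6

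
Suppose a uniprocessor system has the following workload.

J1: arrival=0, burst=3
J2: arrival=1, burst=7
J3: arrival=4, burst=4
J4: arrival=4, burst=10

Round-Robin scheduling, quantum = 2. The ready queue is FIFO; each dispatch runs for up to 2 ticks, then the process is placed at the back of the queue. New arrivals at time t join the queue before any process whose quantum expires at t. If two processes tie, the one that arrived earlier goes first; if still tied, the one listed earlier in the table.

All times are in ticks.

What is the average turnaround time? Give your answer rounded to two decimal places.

13.25

Schedule: | J1 0-2 | J2 2-4 | J1 4-5 | J3 5-7 | J4 7-9 | J2 9-11 | J3 11-13 | J4 13-15 | J2 15-17 | J4 17-19 | J2 19-20 | J4 20-24 |
Completion: J1=5  J2=20  J3=13  J4=24
Turnaround (C−A): J1=5  J2=19  J3=9  J4=20
Turnaround times: J1=5, J2=19, J3=9, J4=20
Average turnaround = (5+19+9+20) / 4 = 53/4 = 13.25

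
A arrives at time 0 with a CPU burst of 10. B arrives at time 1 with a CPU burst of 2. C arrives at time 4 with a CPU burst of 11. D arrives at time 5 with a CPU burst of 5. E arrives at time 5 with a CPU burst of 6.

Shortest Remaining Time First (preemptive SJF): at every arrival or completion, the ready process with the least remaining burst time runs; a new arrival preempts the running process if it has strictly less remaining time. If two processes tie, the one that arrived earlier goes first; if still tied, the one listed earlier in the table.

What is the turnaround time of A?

23

Gantt: | A 0-1 | B 1-3 | A 3-5 | D 5-10 | E 10-16 | A 16-23 | C 23-34 |
Completion: A=23  B=3  C=34  D=10  E=16
Turnaround(A) = completion − arrival = 23 − 0 = 23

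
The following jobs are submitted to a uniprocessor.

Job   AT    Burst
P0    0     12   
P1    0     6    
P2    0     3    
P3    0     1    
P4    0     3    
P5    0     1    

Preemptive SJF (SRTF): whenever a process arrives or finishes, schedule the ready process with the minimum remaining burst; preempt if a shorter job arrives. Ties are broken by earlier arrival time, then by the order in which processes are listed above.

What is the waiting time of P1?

8

Gantt: | P3 0-1 | P5 1-2 | P2 2-5 | P4 5-8 | P1 8-14 | P0 14-26 |
Completion: P0=26  P1=14  P2=5  P3=1  P4=8  P5=2
Waiting(P1) = turnaround − burst = 14 − 6 = 8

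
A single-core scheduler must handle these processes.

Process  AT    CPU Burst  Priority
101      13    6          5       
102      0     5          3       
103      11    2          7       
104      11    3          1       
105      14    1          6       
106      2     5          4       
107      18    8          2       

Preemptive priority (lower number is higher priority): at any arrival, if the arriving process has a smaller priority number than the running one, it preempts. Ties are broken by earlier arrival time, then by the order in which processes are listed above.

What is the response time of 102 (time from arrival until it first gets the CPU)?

Timeline: | 102 0-5 | 106 5-10 | idle 10-11 | 104 11-14 | 101 14-18 | 107 18-26 | 101 26-28 | 105 28-29 | 103 29-31 |
Completion: 101=28  102=5  103=31  104=14  105=29  106=10  107=26
Turnaround (C−A): 101=15  102=5  103=20  104=3  105=15  106=8  107=8
Response(102) = first start − arrival = 0 − 0 = 0

0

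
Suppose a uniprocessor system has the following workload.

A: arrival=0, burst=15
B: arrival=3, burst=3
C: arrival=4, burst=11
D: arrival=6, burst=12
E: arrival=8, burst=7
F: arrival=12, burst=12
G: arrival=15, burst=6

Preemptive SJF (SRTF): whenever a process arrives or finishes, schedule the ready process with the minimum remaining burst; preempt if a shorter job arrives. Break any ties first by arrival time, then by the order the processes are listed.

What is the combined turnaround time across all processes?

186

Timeline: | A 0-3 | B 3-6 | C 6-8 | E 8-15 | G 15-21 | C 21-30 | A 30-42 | D 42-54 | F 54-66 |
Completion: A=42  B=6  C=30  D=54  E=15  F=66  G=21
Turnaround = completion − arrival: A=42, B=3, C=26, D=48, E=7, F=54, G=6
Total turnaround = 42 + 3 + 26 + 48 + 7 + 54 + 6 = 186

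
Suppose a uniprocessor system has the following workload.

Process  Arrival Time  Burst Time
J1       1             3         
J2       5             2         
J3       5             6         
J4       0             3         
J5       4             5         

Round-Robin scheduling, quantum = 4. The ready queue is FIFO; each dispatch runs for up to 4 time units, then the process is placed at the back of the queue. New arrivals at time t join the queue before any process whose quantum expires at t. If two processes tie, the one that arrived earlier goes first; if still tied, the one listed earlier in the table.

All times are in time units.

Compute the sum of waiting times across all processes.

Schedule: | J4 0-3 | J1 3-6 | J5 6-10 | J2 10-12 | J3 12-16 | J5 16-17 | J3 17-19 |
Completion: J1=6  J2=12  J3=19  J4=3  J5=17
Turnaround (C−A): J1=5  J2=7  J3=14  J4=3  J5=13
Waiting = turnaround − burst: J1=2, J2=5, J3=8, J4=0, J5=8
Total waiting = 2 + 5 + 8 + 0 + 8 = 23

23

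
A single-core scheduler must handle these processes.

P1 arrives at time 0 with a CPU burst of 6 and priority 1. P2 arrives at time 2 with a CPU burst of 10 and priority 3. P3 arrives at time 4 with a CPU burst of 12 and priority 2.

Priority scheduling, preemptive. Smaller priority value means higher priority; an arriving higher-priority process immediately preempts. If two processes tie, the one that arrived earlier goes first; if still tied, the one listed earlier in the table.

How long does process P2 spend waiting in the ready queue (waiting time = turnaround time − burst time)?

16

Timeline: | P1 0-6 | P3 6-18 | P2 18-28 |
Completion: P1=6  P2=28  P3=18
Turnaround (C−A): P1=6  P2=26  P3=14
Waiting(P2) = turnaround − burst = 26 − 10 = 16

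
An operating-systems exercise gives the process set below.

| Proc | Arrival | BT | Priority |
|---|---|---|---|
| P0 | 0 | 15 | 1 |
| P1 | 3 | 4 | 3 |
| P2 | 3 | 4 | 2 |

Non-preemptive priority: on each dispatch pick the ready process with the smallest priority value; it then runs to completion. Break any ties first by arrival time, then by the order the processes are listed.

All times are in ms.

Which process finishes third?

P1

Schedule: | P0 0-15 | P2 15-19 | P1 19-23 |
Completion: P0=15  P1=23  P2=19
Finish order: P0 → P2 → P1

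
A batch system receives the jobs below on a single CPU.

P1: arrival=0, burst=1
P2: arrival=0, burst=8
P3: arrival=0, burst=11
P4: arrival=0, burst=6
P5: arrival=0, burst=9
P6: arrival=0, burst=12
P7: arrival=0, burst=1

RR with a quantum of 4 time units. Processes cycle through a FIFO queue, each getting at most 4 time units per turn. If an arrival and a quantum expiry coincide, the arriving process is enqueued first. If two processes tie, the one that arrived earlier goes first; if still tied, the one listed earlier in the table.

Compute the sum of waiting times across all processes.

Gantt: | P1 0-1 | P2 1-5 | P3 5-9 | P4 9-13 | P5 13-17 | P6 17-21 | P7 21-22 | P2 22-26 | P3 26-30 | P4 30-32 | P5 32-36 | P6 36-40 | P3 40-43 | P5 43-44 | P6 44-48 |
Completion: P1=1  P2=26  P3=43  P4=32  P5=44  P6=48  P7=22
Waiting = turnaround − burst: P1=0, P2=18, P3=32, P4=26, P5=35, P6=36, P7=21
Total waiting = 0 + 18 + 32 + 26 + 35 + 36 + 21 = 168

168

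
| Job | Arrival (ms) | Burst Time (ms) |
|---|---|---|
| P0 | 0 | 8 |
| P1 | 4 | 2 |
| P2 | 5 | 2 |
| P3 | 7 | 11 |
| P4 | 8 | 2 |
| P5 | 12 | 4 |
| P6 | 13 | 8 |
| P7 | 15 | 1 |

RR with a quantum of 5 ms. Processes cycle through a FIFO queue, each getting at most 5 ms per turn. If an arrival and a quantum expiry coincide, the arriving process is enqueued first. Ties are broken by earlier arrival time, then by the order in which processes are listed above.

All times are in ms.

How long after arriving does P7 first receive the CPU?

Gantt: | P0 0-5 | P1 5-7 | P2 7-9 | P0 9-12 | P3 12-17 | P4 17-19 | P5 19-23 | P6 23-28 | P7 28-29 | P3 29-34 | P6 34-37 | P3 37-38 |
Completion: P0=12  P1=7  P2=9  P3=38  P4=19  P5=23  P6=37  P7=29
Response(P7) = first start − arrival = 28 − 15 = 13

13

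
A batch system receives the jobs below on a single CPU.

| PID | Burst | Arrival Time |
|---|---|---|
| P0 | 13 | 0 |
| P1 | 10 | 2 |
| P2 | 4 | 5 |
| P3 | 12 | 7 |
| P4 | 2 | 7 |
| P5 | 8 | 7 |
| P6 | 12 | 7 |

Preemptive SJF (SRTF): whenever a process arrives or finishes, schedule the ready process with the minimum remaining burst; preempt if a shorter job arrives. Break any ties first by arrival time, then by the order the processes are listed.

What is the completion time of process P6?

Timeline: | P0 0-2 | P1 2-5 | P2 5-9 | P4 9-11 | P1 11-18 | P5 18-26 | P0 26-37 | P3 37-49 | P6 49-61 |
Completion: P0=37  P1=18  P2=9  P3=49  P4=11  P5=26  P6=61
Turnaround (C−A): P0=37  P1=16  P2=4  P3=42  P4=4  P5=19  P6=54

61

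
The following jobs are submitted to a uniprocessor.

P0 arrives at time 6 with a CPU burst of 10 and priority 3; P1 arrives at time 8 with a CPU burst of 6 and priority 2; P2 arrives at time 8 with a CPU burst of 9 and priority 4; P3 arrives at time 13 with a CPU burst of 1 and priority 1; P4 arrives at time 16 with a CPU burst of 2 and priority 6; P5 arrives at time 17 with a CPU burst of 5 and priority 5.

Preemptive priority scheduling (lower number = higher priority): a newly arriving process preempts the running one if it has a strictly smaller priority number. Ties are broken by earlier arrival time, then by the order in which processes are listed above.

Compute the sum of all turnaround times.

Gantt: | idle 0-6 | P0 6-8 | P1 8-13 | P3 13-14 | P1 14-15 | P0 15-23 | P2 23-32 | P5 32-37 | P4 37-39 |
Completion: P0=23  P1=15  P2=32  P3=14  P4=39  P5=37
Turnaround = completion − arrival: P0=17, P1=7, P2=24, P3=1, P4=23, P5=20
Total turnaround = 17 + 7 + 24 + 1 + 23 + 20 = 92

92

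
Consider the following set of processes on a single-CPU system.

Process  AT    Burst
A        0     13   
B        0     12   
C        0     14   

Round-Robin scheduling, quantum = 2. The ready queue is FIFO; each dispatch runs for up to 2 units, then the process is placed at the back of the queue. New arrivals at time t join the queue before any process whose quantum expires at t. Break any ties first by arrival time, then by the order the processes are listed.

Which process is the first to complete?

B

Gantt: | A 0-2 | B 2-4 | C 4-6 | A 6-8 | B 8-10 | C 10-12 | A 12-14 | B 14-16 | C 16-18 | A 18-20 | B 20-22 | C 22-24 | A 24-26 | B 26-28 | C 28-30 | A 30-32 | B 32-34 | C 34-36 | A 36-37 | C 37-39 |
Completion: A=37  B=34  C=39
Turnaround (C−A): A=37  B=34  C=39
Finish order: B → A → C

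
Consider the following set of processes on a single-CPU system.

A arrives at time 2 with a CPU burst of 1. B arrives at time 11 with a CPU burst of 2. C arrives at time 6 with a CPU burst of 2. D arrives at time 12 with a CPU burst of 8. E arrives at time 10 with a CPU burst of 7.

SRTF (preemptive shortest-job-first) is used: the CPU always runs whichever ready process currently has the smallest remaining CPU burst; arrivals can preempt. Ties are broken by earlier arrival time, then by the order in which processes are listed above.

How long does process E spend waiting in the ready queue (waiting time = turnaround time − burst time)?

Gantt: | idle 0-2 | A 2-3 | idle 3-6 | C 6-8 | idle 8-10 | E 10-11 | B 11-13 | E 13-19 | D 19-27 |
Completion: A=3  B=13  C=8  D=27  E=19
Turnaround (C−A): A=1  B=2  C=2  D=15  E=9
Waiting(E) = turnaround − burst = 9 − 7 = 2

2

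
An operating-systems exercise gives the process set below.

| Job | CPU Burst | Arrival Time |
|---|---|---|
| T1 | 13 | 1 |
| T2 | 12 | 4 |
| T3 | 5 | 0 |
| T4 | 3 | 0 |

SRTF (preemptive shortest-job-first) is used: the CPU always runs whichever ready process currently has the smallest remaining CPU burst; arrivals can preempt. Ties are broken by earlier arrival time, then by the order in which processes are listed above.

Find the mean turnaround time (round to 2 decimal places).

Schedule: | T4 0-3 | T3 3-8 | T2 8-20 | T1 20-33 |
Completion: T1=33  T2=20  T3=8  T4=3
Turnaround times: T1=32, T2=16, T3=8, T4=3
Average turnaround = (32+16+8+3) / 4 = 59/4 = 14.75

14.75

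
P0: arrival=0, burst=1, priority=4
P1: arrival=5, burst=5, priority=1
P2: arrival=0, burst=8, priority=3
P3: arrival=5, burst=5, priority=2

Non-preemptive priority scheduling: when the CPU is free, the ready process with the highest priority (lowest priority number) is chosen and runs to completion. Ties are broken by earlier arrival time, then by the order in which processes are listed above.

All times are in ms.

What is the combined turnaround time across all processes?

Gantt: | P2 0-8 | P1 8-13 | P3 13-18 | P0 18-19 |
Completion: P0=19  P1=13  P2=8  P3=18
Turnaround (C−A): P0=19  P1=8  P2=8  P3=13
Turnaround = completion − arrival: P0=19, P1=8, P2=8, P3=13
Total turnaround = 19 + 8 + 8 + 13 = 48

48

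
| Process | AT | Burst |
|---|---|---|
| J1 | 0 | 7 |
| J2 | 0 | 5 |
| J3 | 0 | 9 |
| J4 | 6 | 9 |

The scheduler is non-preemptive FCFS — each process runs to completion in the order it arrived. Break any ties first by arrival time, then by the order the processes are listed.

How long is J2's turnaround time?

12

Gantt: | J1 0-7 | J2 7-12 | J3 12-21 | J4 21-30 |
Completion: J1=7  J2=12  J3=21  J4=30
Turnaround (C−A): J1=7  J2=12  J3=21  J4=24
Turnaround(J2) = completion − arrival = 12 − 0 = 12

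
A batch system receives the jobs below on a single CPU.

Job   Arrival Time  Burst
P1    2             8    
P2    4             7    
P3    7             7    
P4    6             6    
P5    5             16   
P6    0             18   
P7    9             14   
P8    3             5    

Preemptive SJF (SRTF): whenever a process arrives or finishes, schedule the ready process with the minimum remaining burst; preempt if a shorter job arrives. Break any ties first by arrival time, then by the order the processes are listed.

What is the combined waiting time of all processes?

184

Schedule: | P6 0-2 | P1 2-3 | P8 3-8 | P4 8-14 | P1 14-21 | P2 21-28 | P3 28-35 | P7 35-49 | P6 49-65 | P5 65-81 |
Completion: P1=21  P2=28  P3=35  P4=14  P5=81  P6=65  P7=49  P8=8
Waiting = turnaround − burst: P1=11, P2=17, P3=21, P4=2, P5=60, P6=47, P7=26, P8=0
Total waiting = 11 + 17 + 21 + 2 + 60 + 47 + 26 + 0 = 184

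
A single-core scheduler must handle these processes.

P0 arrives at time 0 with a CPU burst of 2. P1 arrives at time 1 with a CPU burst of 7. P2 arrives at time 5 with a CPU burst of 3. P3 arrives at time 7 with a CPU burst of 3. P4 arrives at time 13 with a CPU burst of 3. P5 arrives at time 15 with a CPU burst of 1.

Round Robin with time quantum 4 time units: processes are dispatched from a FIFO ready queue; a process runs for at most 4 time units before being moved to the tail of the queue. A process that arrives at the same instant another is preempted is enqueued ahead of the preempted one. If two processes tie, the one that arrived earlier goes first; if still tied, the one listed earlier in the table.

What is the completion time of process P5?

Gantt: | P0 0-2 | P1 2-6 | P2 6-9 | P1 9-12 | P3 12-15 | P4 15-18 | P5 18-19 |
Completion: P0=2  P1=12  P2=9  P3=15  P4=18  P5=19
Turnaround (C−A): P0=2  P1=11  P2=4  P3=8  P4=5  P5=4

19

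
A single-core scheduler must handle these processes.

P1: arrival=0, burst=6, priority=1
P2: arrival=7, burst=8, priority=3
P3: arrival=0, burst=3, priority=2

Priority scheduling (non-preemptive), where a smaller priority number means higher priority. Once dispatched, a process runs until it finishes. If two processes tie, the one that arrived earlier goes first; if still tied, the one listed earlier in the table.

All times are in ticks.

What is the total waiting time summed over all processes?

8

Schedule: | P1 0-6 | P3 6-9 | P2 9-17 |
Completion: P1=6  P2=17  P3=9
Turnaround (C−A): P1=6  P2=10  P3=9
Waiting = turnaround − burst: P1=0, P2=2, P3=6
Total waiting = 0 + 2 + 6 = 8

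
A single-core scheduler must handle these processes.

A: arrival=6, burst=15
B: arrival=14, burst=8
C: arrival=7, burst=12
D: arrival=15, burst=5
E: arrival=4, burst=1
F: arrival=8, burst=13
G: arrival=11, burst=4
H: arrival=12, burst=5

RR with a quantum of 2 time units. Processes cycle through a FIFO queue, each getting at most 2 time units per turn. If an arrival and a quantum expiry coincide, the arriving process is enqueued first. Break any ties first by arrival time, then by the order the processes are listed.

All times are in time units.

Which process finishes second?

Schedule: | idle 0-4 | E 4-5 | idle 5-6 | A 6-8 | C 8-10 | F 10-12 | A 12-14 | C 14-16 | G 16-18 | H 18-20 | F 20-22 | B 22-24 | A 24-26 | D 26-28 | C 28-30 | G 30-32 | H 32-34 | F 34-36 | B 36-38 | A 38-40 | D 40-42 | C 42-44 | H 44-45 | F 45-47 | B 47-49 | A 49-51 | D 51-52 | C 52-54 | F 54-56 | B 56-58 | A 58-60 | C 60-62 | F 62-64 | A 64-66 | F 66-67 | A 67-68 |
Completion: A=68  B=58  C=62  D=52  E=5  F=67  G=32  H=45
Turnaround (C−A): A=62  B=44  C=55  D=37  E=1  F=59  G=21  H=33
Finish order: E → G → H → D → B → C → F → A

G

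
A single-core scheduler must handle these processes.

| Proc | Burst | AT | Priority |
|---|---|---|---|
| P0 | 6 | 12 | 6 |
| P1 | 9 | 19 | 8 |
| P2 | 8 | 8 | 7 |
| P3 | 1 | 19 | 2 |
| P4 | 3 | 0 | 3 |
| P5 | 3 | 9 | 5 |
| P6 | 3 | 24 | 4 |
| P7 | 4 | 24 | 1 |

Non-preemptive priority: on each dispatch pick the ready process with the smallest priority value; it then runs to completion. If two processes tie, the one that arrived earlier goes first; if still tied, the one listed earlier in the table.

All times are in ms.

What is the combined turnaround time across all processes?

74

Timeline: | P4 0-3 | idle 3-8 | P2 8-16 | P5 16-19 | P3 19-20 | P0 20-26 | P7 26-30 | P6 30-33 | P1 33-42 |
Completion: P0=26  P1=42  P2=16  P3=20  P4=3  P5=19  P6=33  P7=30
Turnaround (C−A): P0=14  P1=23  P2=8  P3=1  P4=3  P5=10  P6=9  P7=6
Turnaround = completion − arrival: P0=14, P1=23, P2=8, P3=1, P4=3, P5=10, P6=9, P7=6
Total turnaround = 14 + 23 + 8 + 1 + 3 + 10 + 9 + 6 = 74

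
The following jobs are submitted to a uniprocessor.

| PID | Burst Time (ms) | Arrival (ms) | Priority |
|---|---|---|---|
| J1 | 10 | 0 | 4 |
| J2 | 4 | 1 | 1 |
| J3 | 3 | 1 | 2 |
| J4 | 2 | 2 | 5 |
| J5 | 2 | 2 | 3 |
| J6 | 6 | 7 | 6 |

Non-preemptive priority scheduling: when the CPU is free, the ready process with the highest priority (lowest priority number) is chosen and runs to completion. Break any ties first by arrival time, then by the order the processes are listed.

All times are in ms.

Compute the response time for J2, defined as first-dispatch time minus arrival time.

Schedule: | J1 0-10 | J2 10-14 | J3 14-17 | J5 17-19 | J4 19-21 | J6 21-27 |
Completion: J1=10  J2=14  J3=17  J4=21  J5=19  J6=27
Turnaround (C−A): J1=10  J2=13  J3=16  J4=19  J5=17  J6=20
Response(J2) = first start − arrival = 10 − 1 = 9

9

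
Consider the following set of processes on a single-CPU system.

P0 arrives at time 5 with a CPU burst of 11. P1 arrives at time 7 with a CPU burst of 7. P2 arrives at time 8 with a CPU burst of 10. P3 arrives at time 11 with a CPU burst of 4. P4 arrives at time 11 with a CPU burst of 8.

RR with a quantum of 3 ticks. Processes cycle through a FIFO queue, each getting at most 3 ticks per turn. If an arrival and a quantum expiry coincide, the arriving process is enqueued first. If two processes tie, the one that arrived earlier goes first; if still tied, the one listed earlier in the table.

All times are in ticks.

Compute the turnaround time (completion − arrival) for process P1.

30

Gantt: | idle 0-5 | P0 5-8 | P1 8-11 | P2 11-14 | P0 14-17 | P3 17-20 | P4 20-23 | P1 23-26 | P2 26-29 | P0 29-32 | P3 32-33 | P4 33-36 | P1 36-37 | P2 37-40 | P0 40-42 | P4 42-44 | P2 44-45 |
Completion: P0=42  P1=37  P2=45  P3=33  P4=44
Turnaround (C−A): P0=37  P1=30  P2=37  P3=22  P4=33
Turnaround(P1) = completion − arrival = 37 − 7 = 30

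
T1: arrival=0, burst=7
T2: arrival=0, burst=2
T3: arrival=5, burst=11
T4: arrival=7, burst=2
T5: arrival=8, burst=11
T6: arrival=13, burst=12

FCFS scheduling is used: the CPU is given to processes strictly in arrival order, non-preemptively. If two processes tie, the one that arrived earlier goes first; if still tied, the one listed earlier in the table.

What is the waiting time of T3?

4

Gantt: | T1 0-7 | T2 7-9 | T3 9-20 | T4 20-22 | T5 22-33 | T6 33-45 |
Completion: T1=7  T2=9  T3=20  T4=22  T5=33  T6=45
Turnaround (C−A): T1=7  T2=9  T3=15  T4=15  T5=25  T6=32
Waiting(T3) = turnaround − burst = 15 − 11 = 4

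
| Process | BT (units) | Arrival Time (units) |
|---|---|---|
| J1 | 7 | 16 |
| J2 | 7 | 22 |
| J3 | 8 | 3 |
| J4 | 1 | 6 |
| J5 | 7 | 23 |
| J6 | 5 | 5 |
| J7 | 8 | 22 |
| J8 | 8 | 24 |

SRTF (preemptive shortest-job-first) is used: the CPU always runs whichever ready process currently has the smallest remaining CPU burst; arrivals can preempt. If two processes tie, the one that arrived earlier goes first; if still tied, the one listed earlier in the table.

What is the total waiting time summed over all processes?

56

Schedule: | idle 0-3 | J3 3-5 | J6 5-6 | J4 6-7 | J6 7-11 | J3 11-17 | J1 17-24 | J2 24-31 | J5 31-38 | J7 38-46 | J8 46-54 |
Completion: J1=24  J2=31  J3=17  J4=7  J5=38  J6=11  J7=46  J8=54
Turnaround (C−A): J1=8  J2=9  J3=14  J4=1  J5=15  J6=6  J7=24  J8=30
Waiting = turnaround − burst: J1=1, J2=2, J3=6, J4=0, J5=8, J6=1, J7=16, J8=22
Total waiting = 1 + 2 + 6 + 0 + 8 + 1 + 16 + 22 = 56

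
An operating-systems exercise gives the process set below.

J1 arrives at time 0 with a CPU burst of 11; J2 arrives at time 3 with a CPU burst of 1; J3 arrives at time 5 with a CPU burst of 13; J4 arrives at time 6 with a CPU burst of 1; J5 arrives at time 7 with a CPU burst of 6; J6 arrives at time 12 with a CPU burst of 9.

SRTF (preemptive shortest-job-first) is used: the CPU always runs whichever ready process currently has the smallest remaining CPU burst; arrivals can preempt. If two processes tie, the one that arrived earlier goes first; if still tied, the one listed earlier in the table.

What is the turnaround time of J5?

12

Timeline: | J1 0-3 | J2 3-4 | J1 4-6 | J4 6-7 | J1 7-13 | J5 13-19 | J6 19-28 | J3 28-41 |
Completion: J1=13  J2=4  J3=41  J4=7  J5=19  J6=28
Turnaround(J5) = completion − arrival = 19 − 7 = 12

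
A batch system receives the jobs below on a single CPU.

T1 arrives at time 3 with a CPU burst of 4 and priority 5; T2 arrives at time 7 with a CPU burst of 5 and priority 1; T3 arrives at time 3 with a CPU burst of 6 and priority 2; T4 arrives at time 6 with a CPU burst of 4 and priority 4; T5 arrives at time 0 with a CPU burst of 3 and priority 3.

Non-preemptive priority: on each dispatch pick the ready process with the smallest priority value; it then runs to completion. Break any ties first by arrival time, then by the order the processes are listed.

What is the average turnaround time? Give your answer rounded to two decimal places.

9.40

Gantt: | T5 0-3 | T3 3-9 | T2 9-14 | T4 14-18 | T1 18-22 |
Completion: T1=22  T2=14  T3=9  T4=18  T5=3
Turnaround (C−A): T1=19  T2=7  T3=6  T4=12  T5=3
Turnaround times: T1=19, T2=7, T3=6, T4=12, T5=3
Average turnaround = (19+7+6+12+3) / 5 = 47/5 = 9.40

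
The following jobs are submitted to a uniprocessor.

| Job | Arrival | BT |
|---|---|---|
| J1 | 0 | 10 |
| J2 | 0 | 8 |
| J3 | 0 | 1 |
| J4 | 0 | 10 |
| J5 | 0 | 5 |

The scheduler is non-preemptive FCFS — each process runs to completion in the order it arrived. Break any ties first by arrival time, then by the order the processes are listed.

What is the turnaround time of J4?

Schedule: | J1 0-10 | J2 10-18 | J3 18-19 | J4 19-29 | J5 29-34 |
Completion: J1=10  J2=18  J3=19  J4=29  J5=34
Turnaround (C−A): J1=10  J2=18  J3=19  J4=29  J5=34
Turnaround(J4) = completion − arrival = 29 − 0 = 29

29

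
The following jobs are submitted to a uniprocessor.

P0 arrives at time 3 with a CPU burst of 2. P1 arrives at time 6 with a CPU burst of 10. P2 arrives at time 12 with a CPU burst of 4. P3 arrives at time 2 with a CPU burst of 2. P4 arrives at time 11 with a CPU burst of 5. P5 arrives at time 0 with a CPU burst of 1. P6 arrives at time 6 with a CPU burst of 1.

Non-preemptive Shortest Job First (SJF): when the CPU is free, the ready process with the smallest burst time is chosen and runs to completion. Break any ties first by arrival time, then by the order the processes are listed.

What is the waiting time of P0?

1

Gantt: | P5 0-1 | idle 1-2 | P3 2-4 | P0 4-6 | P6 6-7 | P1 7-17 | P2 17-21 | P4 21-26 |
Completion: P0=6  P1=17  P2=21  P3=4  P4=26  P5=1  P6=7
Turnaround (C−A): P0=3  P1=11  P2=9  P3=2  P4=15  P5=1  P6=1
Waiting(P0) = turnaround − burst = 3 − 2 = 1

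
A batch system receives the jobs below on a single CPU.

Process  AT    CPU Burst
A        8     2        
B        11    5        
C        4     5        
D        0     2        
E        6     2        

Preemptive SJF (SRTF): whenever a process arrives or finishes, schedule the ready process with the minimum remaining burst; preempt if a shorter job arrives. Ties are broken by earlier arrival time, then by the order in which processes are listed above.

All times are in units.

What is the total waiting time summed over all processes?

Timeline: | D 0-2 | idle 2-4 | C 4-6 | E 6-8 | A 8-10 | C 10-13 | B 13-18 |
Completion: A=10  B=18  C=13  D=2  E=8
Turnaround (C−A): A=2  B=7  C=9  D=2  E=2
Waiting = turnaround − burst: A=0, B=2, C=4, D=0, E=0
Total waiting = 0 + 2 + 4 + 0 + 0 = 6

6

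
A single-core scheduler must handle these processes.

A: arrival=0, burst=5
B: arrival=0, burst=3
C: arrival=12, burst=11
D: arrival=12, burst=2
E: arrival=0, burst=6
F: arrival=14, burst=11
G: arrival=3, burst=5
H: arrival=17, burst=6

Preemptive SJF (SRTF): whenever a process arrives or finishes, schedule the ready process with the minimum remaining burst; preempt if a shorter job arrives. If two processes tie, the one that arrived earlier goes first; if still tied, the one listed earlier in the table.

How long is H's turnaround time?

Schedule: | B 0-3 | A 3-8 | G 8-13 | D 13-15 | E 15-21 | H 21-27 | C 27-38 | F 38-49 |
Completion: A=8  B=3  C=38  D=15  E=21  F=49  G=13  H=27
Turnaround(H) = completion − arrival = 27 − 17 = 10

10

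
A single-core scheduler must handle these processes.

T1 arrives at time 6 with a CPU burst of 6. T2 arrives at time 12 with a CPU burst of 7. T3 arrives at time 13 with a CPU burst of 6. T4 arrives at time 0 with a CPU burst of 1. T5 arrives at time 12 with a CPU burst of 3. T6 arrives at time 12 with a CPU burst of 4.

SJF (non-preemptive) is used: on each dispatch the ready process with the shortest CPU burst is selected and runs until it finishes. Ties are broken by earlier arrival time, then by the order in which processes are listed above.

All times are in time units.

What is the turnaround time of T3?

12

Timeline: | T4 0-1 | idle 1-6 | T1 6-12 | T5 12-15 | T6 15-19 | T3 19-25 | T2 25-32 |
Completion: T1=12  T2=32  T3=25  T4=1  T5=15  T6=19
Turnaround (C−A): T1=6  T2=20  T3=12  T4=1  T5=3  T6=7
Turnaround(T3) = completion − arrival = 25 − 13 = 12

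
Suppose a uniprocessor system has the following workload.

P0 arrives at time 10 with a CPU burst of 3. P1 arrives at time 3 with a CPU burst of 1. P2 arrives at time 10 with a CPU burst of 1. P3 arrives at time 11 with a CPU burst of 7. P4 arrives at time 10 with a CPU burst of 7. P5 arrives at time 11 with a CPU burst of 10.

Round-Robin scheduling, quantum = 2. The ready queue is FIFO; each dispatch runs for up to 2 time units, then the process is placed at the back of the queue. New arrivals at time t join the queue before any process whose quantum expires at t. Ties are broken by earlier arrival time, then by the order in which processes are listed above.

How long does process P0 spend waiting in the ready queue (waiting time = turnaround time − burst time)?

7

Timeline: | idle 0-3 | P1 3-4 | idle 4-10 | P0 10-12 | P2 12-13 | P4 13-15 | P3 15-17 | P5 17-19 | P0 19-20 | P4 20-22 | P3 22-24 | P5 24-26 | P4 26-28 | P3 28-30 | P5 30-32 | P4 32-33 | P3 33-34 | P5 34-38 |
Completion: P0=20  P1=4  P2=13  P3=34  P4=33  P5=38
Turnaround (C−A): P0=10  P1=1  P2=3  P3=23  P4=23  P5=27
Waiting(P0) = turnaround − burst = 10 − 3 = 7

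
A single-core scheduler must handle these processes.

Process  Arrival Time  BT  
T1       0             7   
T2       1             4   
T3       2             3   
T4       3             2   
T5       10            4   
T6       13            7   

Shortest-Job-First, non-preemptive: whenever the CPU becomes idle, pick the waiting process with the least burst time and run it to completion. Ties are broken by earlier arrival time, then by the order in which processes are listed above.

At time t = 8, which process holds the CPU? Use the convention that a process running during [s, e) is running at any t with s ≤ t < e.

Schedule: | T1 0-7 | T4 7-9 | T3 9-12 | T2 12-16 | T5 16-20 | T6 20-27 |
Completion: T1=7  T2=16  T3=12  T4=9  T5=20  T6=27

T4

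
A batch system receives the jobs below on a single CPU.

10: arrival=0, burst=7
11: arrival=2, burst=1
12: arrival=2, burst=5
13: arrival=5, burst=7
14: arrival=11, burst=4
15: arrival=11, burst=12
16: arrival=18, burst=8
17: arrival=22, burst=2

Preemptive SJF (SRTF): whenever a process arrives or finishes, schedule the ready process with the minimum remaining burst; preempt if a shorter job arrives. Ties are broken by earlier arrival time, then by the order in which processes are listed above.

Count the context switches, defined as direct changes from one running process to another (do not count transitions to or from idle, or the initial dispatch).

8

Schedule: | 10 0-2 | 11 2-3 | 10 3-8 | 12 8-13 | 14 13-17 | 13 17-24 | 17 24-26 | 16 26-34 | 15 34-46 |
Completion: 10=8  11=3  12=13  13=24  14=17  15=46  16=34  17=26
Turnaround (C−A): 10=8  11=1  12=11  13=19  14=6  15=35  16=16  17=4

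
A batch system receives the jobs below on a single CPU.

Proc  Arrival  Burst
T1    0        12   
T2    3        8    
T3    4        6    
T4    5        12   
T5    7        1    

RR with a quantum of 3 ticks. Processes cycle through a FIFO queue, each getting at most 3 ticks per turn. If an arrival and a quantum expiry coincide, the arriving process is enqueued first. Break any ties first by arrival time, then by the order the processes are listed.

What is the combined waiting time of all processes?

88

Gantt: | T1 0-3 | T2 3-6 | T1 6-9 | T3 9-12 | T4 12-15 | T2 15-18 | T5 18-19 | T1 19-22 | T3 22-25 | T4 25-28 | T2 28-30 | T1 30-33 | T4 33-39 |
Completion: T1=33  T2=30  T3=25  T4=39  T5=19
Turnaround (C−A): T1=33  T2=27  T3=21  T4=34  T5=12
Waiting = turnaround − burst: T1=21, T2=19, T3=15, T4=22, T5=11
Total waiting = 21 + 19 + 15 + 22 + 11 = 88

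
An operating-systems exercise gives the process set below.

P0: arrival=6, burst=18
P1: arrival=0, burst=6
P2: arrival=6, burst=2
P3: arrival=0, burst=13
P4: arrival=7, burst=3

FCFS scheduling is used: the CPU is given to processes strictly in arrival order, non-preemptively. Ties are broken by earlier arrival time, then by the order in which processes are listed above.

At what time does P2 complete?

Gantt: | P1 0-6 | P3 6-19 | P0 19-37 | P2 37-39 | P4 39-42 |
Completion: P0=37  P1=6  P2=39  P3=19  P4=42

39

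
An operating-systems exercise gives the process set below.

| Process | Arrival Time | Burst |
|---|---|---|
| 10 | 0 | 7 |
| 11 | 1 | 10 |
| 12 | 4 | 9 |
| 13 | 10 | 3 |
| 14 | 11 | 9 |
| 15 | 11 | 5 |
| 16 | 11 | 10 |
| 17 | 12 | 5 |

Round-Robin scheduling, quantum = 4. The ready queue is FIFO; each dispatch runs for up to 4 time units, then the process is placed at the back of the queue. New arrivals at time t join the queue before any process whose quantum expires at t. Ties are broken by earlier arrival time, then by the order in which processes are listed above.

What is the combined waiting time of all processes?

235

Schedule: | 10 0-4 | 11 4-8 | 12 8-12 | 10 12-15 | 11 15-19 | 13 19-22 | 14 22-26 | 15 26-30 | 16 30-34 | 17 34-38 | 12 38-42 | 11 42-44 | 14 44-48 | 15 48-49 | 16 49-53 | 17 53-54 | 12 54-55 | 14 55-56 | 16 56-58 |
Completion: 10=15  11=44  12=55  13=22  14=56  15=49  16=58  17=54
Turnaround (C−A): 10=15  11=43  12=51  13=12  14=45  15=38  16=47  17=42
Waiting = turnaround − burst: 10=8, 11=33, 12=42, 13=9, 14=36, 15=33, 16=37, 17=37
Total waiting = 8 + 33 + 42 + 9 + 36 + 33 + 37 + 37 = 235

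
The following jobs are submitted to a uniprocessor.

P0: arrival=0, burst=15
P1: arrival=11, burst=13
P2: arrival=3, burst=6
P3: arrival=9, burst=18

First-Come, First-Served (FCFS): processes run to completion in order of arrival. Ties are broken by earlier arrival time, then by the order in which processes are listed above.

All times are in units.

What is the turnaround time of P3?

30

Timeline: | P0 0-15 | P2 15-21 | P3 21-39 | P1 39-52 |
Completion: P0=15  P1=52  P2=21  P3=39
Turnaround(P3) = completion − arrival = 39 − 9 = 30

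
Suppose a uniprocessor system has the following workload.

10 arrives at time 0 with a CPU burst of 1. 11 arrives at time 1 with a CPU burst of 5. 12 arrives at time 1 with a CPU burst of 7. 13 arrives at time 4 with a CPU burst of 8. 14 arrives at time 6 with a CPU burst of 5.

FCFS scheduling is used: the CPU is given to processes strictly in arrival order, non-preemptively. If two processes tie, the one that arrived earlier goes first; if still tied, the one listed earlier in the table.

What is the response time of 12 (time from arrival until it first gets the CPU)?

Timeline: | 10 0-1 | 11 1-6 | 12 6-13 | 13 13-21 | 14 21-26 |
Completion: 10=1  11=6  12=13  13=21  14=26
Response(12) = first start − arrival = 6 − 1 = 5

5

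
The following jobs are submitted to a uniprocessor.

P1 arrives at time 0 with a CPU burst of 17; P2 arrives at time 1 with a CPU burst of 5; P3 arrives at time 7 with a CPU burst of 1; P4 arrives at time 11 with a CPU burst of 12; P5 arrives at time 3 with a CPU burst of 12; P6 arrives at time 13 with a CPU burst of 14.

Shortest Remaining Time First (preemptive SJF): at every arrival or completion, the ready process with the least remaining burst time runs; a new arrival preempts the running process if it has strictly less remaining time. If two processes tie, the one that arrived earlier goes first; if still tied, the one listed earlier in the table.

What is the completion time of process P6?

45

Schedule: | P1 0-1 | P2 1-6 | P5 6-7 | P3 7-8 | P5 8-19 | P4 19-31 | P6 31-45 | P1 45-61 |
Completion: P1=61  P2=6  P3=8  P4=31  P5=19  P6=45
Turnaround (C−A): P1=61  P2=5  P3=1  P4=20  P5=16  P6=32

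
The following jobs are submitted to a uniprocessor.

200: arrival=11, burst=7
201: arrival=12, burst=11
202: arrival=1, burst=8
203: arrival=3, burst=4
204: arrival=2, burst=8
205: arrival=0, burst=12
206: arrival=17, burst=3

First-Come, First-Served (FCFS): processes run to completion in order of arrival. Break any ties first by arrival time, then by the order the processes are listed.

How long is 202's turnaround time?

19

Gantt: | 205 0-12 | 202 12-20 | 204 20-28 | 203 28-32 | 200 32-39 | 201 39-50 | 206 50-53 |
Completion: 200=39  201=50  202=20  203=32  204=28  205=12  206=53
Turnaround (C−A): 200=28  201=38  202=19  203=29  204=26  205=12  206=36
Turnaround(202) = completion − arrival = 20 − 1 = 19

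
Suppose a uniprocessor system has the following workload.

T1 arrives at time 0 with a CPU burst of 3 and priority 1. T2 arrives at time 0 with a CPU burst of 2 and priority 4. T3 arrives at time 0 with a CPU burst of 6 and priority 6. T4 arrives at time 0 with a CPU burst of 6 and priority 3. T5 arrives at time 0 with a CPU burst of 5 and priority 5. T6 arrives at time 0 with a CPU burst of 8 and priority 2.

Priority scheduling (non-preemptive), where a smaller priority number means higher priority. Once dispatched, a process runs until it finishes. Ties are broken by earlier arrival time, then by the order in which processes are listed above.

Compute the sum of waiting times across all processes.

74

Schedule: | T1 0-3 | T6 3-11 | T4 11-17 | T2 17-19 | T5 19-24 | T3 24-30 |
Completion: T1=3  T2=19  T3=30  T4=17  T5=24  T6=11
Turnaround (C−A): T1=3  T2=19  T3=30  T4=17  T5=24  T6=11
Waiting = turnaround − burst: T1=0, T2=17, T3=24, T4=11, T5=19, T6=3
Total waiting = 0 + 17 + 24 + 11 + 19 + 3 = 74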